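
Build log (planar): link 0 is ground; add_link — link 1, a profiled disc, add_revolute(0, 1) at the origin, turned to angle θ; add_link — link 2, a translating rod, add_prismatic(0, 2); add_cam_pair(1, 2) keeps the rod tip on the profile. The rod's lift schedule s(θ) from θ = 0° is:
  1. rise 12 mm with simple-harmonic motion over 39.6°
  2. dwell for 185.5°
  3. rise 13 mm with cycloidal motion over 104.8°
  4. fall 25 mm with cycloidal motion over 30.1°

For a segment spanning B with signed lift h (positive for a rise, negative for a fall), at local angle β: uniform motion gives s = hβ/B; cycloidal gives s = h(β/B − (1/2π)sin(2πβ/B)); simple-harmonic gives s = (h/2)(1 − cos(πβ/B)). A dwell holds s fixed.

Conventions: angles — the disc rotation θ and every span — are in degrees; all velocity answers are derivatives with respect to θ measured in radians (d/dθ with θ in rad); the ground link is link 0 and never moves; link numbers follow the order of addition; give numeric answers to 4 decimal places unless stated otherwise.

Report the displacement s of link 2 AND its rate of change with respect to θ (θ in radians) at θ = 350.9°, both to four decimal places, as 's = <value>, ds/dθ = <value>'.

seg 1 [0°–39.6°] simple-harmonic, h=12: full span → s += 12 → s = 12.0000
seg 2 [39.6°–225.1°] dwell: s stays 12.0000
seg 3 [225.1°–329.9°] cycloidal, h=13: full span → s += 13 → s = 25.0000
seg 4 [329.9°–360°] cycloidal, h=-25: θ=350.9° here. β=21, B=30.1. -25·(0.6977 − sin(2π·0.6977)/(2π)) = -21.2076 → s = 3.7924
velocity in seg [329.9°–360°] (cycloidal), θ in radians: β = 21° = 0.3665 rad, B = 30.1° = 0.5253 rad; ds/dθ = (h/B)(1 − cos(2πβ/B)) = ((-25)/0.5253)(1 − cos(2π·0.6977)) = -62.953043 mm/rad

s = 3.7924, ds/dθ = -62.9530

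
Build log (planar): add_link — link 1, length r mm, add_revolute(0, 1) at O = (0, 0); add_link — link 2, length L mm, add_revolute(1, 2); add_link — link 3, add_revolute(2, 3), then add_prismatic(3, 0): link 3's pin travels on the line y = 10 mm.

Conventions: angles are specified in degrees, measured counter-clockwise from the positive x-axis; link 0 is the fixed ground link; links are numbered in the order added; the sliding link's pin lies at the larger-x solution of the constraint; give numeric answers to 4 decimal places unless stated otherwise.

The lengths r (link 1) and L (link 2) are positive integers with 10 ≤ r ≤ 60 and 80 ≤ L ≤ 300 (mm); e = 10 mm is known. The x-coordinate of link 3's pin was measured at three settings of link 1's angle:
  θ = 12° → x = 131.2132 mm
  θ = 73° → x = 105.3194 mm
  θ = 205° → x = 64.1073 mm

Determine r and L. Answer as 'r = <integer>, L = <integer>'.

constraint per measurement: (x − r cos θ)² + (r sin θ − e)² = L²
subtracting the θ₁ and θ₂ equations cancels the r² and L² terms:
r = (x₁² − x₂²) / (2[(x₁cos θ₁ + e sin θ₁) − (x₂cos θ₂ + e sin θ₂)]) = 34.0000 → r = 34
L² = (x₁ − r cos θ₁)² + (r sin θ₁ − e)² = 9604.0043 → L = 98.0000 → L = 98
check at θ₃=205°: x = 64.1073 (printed 64.1073) ✓

r = 34, L = 98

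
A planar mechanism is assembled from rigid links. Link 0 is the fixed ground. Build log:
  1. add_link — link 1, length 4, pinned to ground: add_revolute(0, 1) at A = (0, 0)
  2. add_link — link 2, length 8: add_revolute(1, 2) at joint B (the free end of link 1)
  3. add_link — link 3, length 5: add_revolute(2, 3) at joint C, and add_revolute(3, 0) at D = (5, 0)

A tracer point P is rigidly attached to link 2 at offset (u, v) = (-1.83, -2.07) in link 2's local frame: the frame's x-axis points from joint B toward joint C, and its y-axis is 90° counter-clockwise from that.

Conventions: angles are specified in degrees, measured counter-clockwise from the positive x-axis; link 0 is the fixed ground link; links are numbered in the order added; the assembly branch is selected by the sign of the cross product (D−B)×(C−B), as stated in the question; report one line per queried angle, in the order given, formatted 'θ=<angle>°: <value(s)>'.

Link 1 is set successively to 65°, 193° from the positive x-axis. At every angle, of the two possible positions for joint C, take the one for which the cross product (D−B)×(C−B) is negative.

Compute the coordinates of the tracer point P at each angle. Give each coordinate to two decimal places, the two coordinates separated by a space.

A=(0,0), D=(5.00,0)
θ=65°: B = A + 4.00·(cos65°, sin65°) = (1.6905, 3.6252)
θ=65°: |BD| = 4.9087
θ=65°: circle(B,8.00) ∩ circle(D,5.00): a=6.4269, h=4.7639
θ=65°:   candidates: C₊=(9.5419,2.0907) cross=23.385; C₋=(2.5053,-4.3332) cross=-23.385
θ=65°:   branch - wants cross < 0 → take C=(2.5053,-4.3332) (cross=-23.385)
θ=65°: ex = (C−B)/|BC| = (0.1018,-0.9948); ey = (0.9948,0.1018)
θ=65°: P = B + -1.83·ex + -2.07·ey = (-0.5551,5.2349)
θ=193°: B = A + 4.00·(cos193°, sin193°) = (-3.8975, -0.8998)
θ=193°: |BD| = 8.9429
θ=193°: circle(B,8.00) ∩ circle(D,5.00): a=6.6519, h=4.4443
θ=193°:   candidates: C₊=(2.2735,4.1912) cross=39.745; C₋=(3.1679,-4.6522) cross=-39.745
θ=193°:   branch - wants cross < 0 → take C=(3.1679,-4.6522) (cross=-39.745)
θ=193°: ex = (C−B)/|BC| = (0.8832,-0.4691); ey = (0.4691,0.8832)
θ=193°: P = B + -1.83·ex + -2.07·ey = (-6.4846,-1.8696)

θ=65°: -0.56 5.23
θ=193°: -6.48 -1.87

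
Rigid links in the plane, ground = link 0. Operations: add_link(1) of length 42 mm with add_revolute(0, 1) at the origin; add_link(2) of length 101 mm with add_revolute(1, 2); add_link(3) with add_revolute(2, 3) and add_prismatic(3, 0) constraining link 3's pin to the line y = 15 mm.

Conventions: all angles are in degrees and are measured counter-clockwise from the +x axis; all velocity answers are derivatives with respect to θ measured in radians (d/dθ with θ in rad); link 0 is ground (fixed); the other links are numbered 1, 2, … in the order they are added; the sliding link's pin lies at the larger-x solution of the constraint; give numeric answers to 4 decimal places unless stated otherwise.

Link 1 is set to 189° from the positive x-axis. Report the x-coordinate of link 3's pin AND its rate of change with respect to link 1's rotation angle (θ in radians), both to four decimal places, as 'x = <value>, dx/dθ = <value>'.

geometry: r = 42 mm, L = 101 mm, e = 15 mm
crank pin P = (r cos θ, r sin θ) = (-41.482910, -6.570248)
h = r sin θ − e = -6.570248 − 15 = -21.570248
x = r cos θ + √(L² − h²) = -41.482910 + 98.669775 = 57.186864
dx/dθ = −r sin θ − h·r cos θ/√(L² − h²) (θ in radians; h = -21.570248) = -2.498352

x = 57.1869, dx/dθ = -2.4984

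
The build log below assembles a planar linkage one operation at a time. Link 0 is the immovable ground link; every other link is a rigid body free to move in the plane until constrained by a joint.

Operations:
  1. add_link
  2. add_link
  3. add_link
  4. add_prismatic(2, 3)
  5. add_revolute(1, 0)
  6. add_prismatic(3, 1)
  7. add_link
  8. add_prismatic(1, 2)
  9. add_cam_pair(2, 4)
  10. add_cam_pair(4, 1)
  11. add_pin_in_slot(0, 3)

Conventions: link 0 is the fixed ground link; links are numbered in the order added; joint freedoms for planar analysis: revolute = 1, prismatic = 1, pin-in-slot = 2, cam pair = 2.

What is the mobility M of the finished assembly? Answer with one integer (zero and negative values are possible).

link 0 = ground. State L|J1|J2 = 1|0|0
+link1  2|0|0
+link2  3|0|0
+link3  4|0|0
P(2,3) f=1→J1  4|1|0
R(1,0) f=1→J1  4|2|0
P(3,1) f=1→J1  4|3|0
+link4  5|3|0
P(1,2) f=1→J1  5|4|0
C(2,4) f=2→J2  5|4|1
C(4,1) f=2→J2  5|4|2
PS(0,3) f=2→J2  5|4|3
M = 3(5−1)−2·4−3 = 12−8−3 = 1

M = 1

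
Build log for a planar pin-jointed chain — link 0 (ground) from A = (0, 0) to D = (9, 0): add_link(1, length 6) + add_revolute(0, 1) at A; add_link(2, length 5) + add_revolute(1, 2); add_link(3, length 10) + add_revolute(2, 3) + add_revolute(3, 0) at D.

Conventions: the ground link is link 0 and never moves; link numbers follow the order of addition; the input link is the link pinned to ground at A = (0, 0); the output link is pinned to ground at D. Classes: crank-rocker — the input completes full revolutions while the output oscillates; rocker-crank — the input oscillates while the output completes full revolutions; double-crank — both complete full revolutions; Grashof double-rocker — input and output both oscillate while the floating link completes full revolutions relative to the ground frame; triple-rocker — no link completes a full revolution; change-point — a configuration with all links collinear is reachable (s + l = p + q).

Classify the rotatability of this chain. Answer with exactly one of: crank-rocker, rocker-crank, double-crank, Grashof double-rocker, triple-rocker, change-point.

lengths: ground=9, input=6, coupler=5, output=10
sorted: s=5 (shortest), l=10 (longest), p+q=15
s + l = 15 vs p + q = 15
s + l = p + q → change-point (collinear configuration reachable)

change-point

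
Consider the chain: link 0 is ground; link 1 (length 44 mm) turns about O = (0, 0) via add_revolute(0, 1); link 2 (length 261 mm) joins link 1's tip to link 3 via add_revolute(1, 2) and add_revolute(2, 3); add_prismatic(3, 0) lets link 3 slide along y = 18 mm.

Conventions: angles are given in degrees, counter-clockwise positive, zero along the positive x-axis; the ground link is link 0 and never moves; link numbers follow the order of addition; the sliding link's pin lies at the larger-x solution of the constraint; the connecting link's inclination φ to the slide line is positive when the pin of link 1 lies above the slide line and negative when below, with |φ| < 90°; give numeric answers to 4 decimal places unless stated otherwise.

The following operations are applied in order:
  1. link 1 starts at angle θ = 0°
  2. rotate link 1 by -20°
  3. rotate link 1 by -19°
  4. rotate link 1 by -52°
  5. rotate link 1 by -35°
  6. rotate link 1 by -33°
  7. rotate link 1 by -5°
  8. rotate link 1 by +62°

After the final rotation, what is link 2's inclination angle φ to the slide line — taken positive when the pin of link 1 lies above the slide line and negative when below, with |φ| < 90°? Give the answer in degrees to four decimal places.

geometry: r = 44 mm, L = 261 mm, e = 18 mm; θ starts at 0°
rotate link 1 by -20°: θ ← 0° -20° = -20°
rotate link 1 by -19°: θ ← -20° -19° = -39°
rotate link 1 by -52°: θ ← -39° -52° = -91°
rotate link 1 by -35°: θ ← -91° -35° = -126°
rotate link 1 by -33°: θ ← -126° -33° = -159°
rotate link 1 by -5°: θ ← -159° -5° = -164°
rotate link 1 by +62°: θ ← -164° +62° = -102°
h = r sin θ − e = -43.038494 − 18 = -61.038494
sin φ = h / L = -61.038494 / 261 = -0.23386396
φ = arcsin(-0.23386396) = -13.524667°

-13.5247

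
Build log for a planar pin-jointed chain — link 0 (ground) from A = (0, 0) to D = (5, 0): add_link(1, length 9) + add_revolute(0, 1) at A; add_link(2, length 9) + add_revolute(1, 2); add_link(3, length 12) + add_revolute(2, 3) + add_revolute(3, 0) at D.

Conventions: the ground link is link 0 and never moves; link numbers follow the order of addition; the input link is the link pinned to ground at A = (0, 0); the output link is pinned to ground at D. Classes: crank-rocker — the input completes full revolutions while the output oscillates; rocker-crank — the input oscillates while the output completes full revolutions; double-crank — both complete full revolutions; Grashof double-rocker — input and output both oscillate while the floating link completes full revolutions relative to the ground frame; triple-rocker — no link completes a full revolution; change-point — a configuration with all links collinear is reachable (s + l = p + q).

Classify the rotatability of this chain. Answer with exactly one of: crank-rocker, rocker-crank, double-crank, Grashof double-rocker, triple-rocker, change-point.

lengths: ground=5, input=9, coupler=9, output=12
sorted: s=5 (shortest), l=12 (longest), p+q=18
s + l = 17 vs p + q = 18
s + l < p + q (Grashof) with shortest = ground link → double-crank

double-crank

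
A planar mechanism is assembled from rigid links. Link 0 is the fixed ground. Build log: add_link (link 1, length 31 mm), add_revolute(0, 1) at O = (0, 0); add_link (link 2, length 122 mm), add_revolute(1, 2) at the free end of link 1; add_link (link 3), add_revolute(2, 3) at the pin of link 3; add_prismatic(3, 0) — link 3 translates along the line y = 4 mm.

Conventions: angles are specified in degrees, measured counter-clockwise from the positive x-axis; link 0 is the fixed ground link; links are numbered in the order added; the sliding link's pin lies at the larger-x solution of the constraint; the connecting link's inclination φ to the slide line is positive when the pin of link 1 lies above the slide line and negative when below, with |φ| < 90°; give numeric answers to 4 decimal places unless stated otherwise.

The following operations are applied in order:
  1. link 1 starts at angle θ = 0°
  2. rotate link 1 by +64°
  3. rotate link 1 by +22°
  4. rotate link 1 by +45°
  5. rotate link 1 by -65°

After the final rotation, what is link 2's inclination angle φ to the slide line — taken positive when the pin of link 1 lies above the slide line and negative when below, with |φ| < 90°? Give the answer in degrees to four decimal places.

geometry: r = 31 mm, L = 122 mm, e = 4 mm; θ starts at 0°
rotate link 1 by +64°: θ ← 0° +64° = 64°
rotate link 1 by +22°: θ ← 64° +22° = 86°
rotate link 1 by +45°: θ ← 86° +45° = 131°
rotate link 1 by -65°: θ ← 131° -65° = 66°
h = r sin θ − e = 28.319909 − 4 = 24.319909
sin φ = h / L = 24.319909 / 122 = 0.19934352
φ = arcsin(0.19934352) = 11.498572°

11.4986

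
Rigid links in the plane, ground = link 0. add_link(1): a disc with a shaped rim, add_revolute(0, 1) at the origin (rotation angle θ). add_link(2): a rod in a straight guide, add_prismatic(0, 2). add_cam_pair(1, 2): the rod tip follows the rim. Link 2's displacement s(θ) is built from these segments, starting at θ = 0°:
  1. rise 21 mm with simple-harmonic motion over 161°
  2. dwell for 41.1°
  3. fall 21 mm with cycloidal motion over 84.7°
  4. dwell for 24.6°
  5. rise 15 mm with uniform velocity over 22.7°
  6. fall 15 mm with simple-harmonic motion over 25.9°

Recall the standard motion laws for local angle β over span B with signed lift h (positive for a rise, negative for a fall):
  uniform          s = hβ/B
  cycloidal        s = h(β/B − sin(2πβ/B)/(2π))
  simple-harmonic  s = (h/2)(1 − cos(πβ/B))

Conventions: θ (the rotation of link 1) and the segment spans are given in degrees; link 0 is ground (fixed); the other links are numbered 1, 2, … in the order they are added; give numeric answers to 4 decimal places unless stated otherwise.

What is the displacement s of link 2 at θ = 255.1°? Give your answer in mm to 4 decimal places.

segment 1 (0° to 161°, simple-harmonic, h = 21) is passed completely: s = 0.0000 + (21) = 21.0000
segment 2 (161° to 202.1°, dwell): s unchanged at 21.0000
θ = 255.1° falls in segment 3 (202.1° to 286.8°, cycloidal, h = -21): β = 255.1 − 202.1 = 53°, B = 84.7°; Δs = -21·(0.6257 − sin(2π·0.6257)/(2π)) = -15.5148; s = 21.0000 − 15.5148 = 5.4852

5.4852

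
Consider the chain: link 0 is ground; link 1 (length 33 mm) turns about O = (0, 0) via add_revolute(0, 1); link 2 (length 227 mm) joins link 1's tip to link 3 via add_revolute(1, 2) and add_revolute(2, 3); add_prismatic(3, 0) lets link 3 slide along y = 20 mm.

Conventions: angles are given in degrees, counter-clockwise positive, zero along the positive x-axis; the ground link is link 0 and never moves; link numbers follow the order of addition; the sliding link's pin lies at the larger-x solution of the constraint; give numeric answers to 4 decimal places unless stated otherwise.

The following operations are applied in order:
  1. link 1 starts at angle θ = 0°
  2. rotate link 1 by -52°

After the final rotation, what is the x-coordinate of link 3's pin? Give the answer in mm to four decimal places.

geometry: r = 33 mm, L = 227 mm, e = 20 mm; θ starts at 0°
rotate link 1 by -52°: θ ← 0° -52° = -52°
crank pin P = (r cos θ, r sin θ) = (20.316829, -26.004355)
h = r sin θ − e = -26.004355 − 20 = -46.004355
x = r cos θ + √(L² − h²) = 20.316829 + 222.289449 = 242.606278

242.6063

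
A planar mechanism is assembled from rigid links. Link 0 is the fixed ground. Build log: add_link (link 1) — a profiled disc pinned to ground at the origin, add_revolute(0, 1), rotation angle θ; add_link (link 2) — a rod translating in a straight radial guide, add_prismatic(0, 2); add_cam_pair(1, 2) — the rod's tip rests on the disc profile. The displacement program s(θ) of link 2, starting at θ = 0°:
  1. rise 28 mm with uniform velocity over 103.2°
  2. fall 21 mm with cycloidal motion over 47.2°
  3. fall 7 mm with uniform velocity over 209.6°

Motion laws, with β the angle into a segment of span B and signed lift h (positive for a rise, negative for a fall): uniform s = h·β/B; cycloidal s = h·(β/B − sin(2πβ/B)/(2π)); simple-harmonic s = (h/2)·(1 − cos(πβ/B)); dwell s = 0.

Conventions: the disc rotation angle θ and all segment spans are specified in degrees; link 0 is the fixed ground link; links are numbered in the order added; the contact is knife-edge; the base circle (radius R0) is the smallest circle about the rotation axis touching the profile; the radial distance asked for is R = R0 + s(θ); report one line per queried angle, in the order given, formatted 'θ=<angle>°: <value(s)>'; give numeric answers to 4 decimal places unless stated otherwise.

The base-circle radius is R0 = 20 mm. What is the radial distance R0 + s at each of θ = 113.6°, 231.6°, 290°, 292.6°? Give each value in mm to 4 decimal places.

seg 1 [0°–103.2°] uniform, h=28: full span → s += 28 → s = 28.0000
seg 2 [103.2°–150.4°] cycloidal, h=-21: θ=113.6° here. β=10.4, B=47.2. -21·(0.2203 − sin(2π·0.2203)/(2π)) = -1.3427 → s = 26.6573
seg 2 [103.2°–150.4°] cycloidal, h=-21: full span → s += -21 → s = 7.0000
seg 3 [150.4°–360°] uniform, h=-7: θ=231.6° here. β=81.2, B=209.6. -7·81.2/209.6 = -2.7118 → s = 4.2882
seg 3 [150.4°–360°] uniform, h=-7: θ=290° here. β=139.6, B=209.6. -7·139.6/209.6 = -4.6622 → s = 2.3378
seg 3 [150.4°–360°] uniform, h=-7: θ=292.6° here. β=142.2, B=209.6. -7·142.2/209.6 = -4.7490 → s = 2.2510
θ=113.6°: R = R0 + s = 20 + 26.6573 = 46.6573
θ=231.6°: R = R0 + s = 20 + 4.2882 = 24.2882
θ=290°: R = R0 + s = 20 + 2.3378 = 22.3378
θ=292.6°: R = R0 + s = 20 + 2.2510 = 22.2510

θ=113.6°: 46.6573
θ=231.6°: 24.2882
θ=290°: 22.3378
θ=292.6°: 22.2510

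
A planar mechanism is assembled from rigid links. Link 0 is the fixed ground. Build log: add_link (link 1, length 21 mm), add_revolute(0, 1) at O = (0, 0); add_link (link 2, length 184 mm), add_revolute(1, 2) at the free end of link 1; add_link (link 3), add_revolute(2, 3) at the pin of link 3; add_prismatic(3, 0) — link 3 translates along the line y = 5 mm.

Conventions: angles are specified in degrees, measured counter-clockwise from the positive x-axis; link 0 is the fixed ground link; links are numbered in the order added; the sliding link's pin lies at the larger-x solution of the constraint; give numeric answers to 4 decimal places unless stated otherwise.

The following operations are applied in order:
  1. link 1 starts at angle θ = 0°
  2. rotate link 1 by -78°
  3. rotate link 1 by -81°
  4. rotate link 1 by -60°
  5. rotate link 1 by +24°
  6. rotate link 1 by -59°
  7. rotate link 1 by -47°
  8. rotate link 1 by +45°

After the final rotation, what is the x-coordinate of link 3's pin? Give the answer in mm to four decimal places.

geometry: r = 21 mm, L = 184 mm, e = 5 mm; θ starts at 0°
rotate link 1 by -78°: θ ← 0° -78° = -78°
rotate link 1 by -81°: θ ← -78° -81° = -159°
rotate link 1 by -60°: θ ← -159° -60° = -219°
rotate link 1 by +24°: θ ← -219° +24° = -195°
rotate link 1 by -59°: θ ← -195° -59° = -254°
rotate link 1 by -47°: θ ← -254° -47° = -301°
rotate link 1 by +45°: θ ← -301° +45° = -256°
crank pin P = (r cos θ, r sin θ) = (-5.080360, 20.376210)
h = r sin θ − e = 20.376210 − 5 = 15.376210
x = r cos θ + √(L² − h²) = -5.080360 + 183.356407 = 178.276048

178.2760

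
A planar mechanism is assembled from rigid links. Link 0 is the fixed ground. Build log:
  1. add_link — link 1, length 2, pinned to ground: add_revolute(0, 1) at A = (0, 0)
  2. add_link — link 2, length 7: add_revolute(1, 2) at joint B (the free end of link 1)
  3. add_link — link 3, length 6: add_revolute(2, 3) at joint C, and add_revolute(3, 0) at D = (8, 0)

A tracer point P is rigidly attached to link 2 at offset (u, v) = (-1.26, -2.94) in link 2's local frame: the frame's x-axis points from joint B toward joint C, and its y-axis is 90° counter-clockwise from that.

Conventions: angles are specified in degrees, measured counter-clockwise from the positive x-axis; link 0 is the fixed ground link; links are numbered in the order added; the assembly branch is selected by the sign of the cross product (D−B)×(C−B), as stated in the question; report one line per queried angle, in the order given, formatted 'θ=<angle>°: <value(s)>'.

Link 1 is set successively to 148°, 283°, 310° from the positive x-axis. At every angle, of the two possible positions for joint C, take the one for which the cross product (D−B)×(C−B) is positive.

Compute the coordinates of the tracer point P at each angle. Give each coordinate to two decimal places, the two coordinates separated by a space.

A=(0,0), D=(8.00,0)
θ=148°: B = A + 2.00·(cos148°, sin148°) = (-1.6961, 1.0598)
θ=148°: |BD| = 9.7538
θ=148°: circle(B,7.00) ∩ circle(D,6.00): a=5.5433, h=4.2745
θ=148°:   candidates: C₊=(4.2789,4.7067) cross=41.693; C₋=(3.3499,-3.7917) cross=-41.693
θ=148°:   branch + wants cross > 0 → take C=(4.2789,4.7067) (cross=41.693)
θ=148°: ex = (C−B)/|BC| = (0.8536,0.5210); ey = (-0.5210,0.8536)
θ=148°: P = B + -1.26·ex + -2.94·ey = (-1.2399,-2.1061)
θ=283°: B = A + 2.00·(cos283°, sin283°) = (0.4499, -1.9487)
θ=283°: |BD| = 7.7975
θ=283°: circle(B,7.00) ∩ circle(D,6.00): a=4.7324, h=5.1580
θ=283°:   candidates: C₊=(3.7430,4.2283) cross=40.220; C₋=(6.3212,-5.7603) cross=-40.220
θ=283°:   branch + wants cross > 0 → take C=(3.7430,4.2283) (cross=40.220)
θ=283°: ex = (C−B)/|BC| = (0.4704,0.8824); ey = (-0.8824,0.4704)
θ=283°: P = B + -1.26·ex + -2.94·ey = (2.4515,-4.4437)
θ=310°: B = A + 2.00·(cos310°, sin310°) = (1.2856, -1.5321)
θ=310°: |BD| = 6.8870
θ=310°: circle(B,7.00) ∩ circle(D,6.00): a=4.3873, h=5.4545
θ=310°:   candidates: C₊=(4.3495,4.7617) cross=37.565; C₋=(6.7764,-5.8739) cross=-37.565
θ=310°:   branch + wants cross > 0 → take C=(4.3495,4.7617) (cross=37.565)
θ=310°: ex = (C−B)/|BC| = (0.4377,0.8991); ey = (-0.8991,0.4377)
θ=310°: P = B + -1.26·ex + -2.94·ey = (3.3775,-3.9518)

θ=148°: -1.24 -2.11
θ=283°: 2.45 -4.44
θ=310°: 3.38 -3.95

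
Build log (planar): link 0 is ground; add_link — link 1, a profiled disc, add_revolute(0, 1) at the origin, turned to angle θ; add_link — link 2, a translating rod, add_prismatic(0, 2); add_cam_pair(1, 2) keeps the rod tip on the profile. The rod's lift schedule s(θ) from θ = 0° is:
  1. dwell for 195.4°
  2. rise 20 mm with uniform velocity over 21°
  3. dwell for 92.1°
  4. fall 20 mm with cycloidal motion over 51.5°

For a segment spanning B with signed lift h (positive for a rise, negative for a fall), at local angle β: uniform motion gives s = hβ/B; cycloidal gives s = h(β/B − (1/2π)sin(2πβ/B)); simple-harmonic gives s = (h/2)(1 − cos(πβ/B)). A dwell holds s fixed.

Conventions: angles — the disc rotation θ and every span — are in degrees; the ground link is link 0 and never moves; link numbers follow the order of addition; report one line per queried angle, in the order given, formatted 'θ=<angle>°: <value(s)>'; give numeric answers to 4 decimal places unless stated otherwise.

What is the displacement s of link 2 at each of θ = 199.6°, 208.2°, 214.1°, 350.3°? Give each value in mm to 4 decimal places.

seg 1 [0°–195.4°] dwell: s stays 0.0000
seg 2 [195.4°–216.4°] uniform, h=20: θ=199.6° here. β=4.2, B=21. 20·4.2/21 = 4.0000 → s = 4.0000
seg 2 [195.4°–216.4°] uniform, h=20: θ=208.2° here. β=12.8, B=21. 20·12.8/21 = 12.1905 → s = 12.1905
seg 2 [195.4°–216.4°] uniform, h=20: θ=214.1° here. β=18.7, B=21. 20·18.7/21 = 17.8095 → s = 17.8095
seg 2 [195.4°–216.4°] uniform, h=20: full span → s += 20 → s = 20.0000
seg 3 [216.4°–308.5°] dwell: s stays 20.0000
seg 4 [308.5°–360°] cycloidal, h=-20: θ=350.3° here. β=41.8, B=51.5. -20·(0.8117 − sin(2π·0.8117)/(2π)) = -19.1803 → s = 0.8197

θ=199.6°: 4.0000
θ=208.2°: 12.1905
θ=214.1°: 17.8095
θ=350.3°: 0.8197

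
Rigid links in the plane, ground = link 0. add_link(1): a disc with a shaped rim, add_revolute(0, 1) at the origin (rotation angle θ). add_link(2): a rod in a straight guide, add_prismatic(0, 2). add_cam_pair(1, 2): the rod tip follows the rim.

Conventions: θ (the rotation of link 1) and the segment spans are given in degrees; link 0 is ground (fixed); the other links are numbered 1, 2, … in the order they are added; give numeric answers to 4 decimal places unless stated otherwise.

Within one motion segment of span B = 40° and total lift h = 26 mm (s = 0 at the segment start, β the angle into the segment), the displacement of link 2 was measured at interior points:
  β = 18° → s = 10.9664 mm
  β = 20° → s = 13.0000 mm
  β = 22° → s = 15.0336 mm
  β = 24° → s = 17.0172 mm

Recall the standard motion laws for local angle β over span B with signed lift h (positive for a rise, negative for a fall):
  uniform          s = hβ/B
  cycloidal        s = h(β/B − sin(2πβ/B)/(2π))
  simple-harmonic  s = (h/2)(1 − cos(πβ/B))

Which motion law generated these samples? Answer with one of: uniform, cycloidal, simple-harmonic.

candidates at β/B = r: uniform s = h·r (linear in β); cycloidal s = h·(r − sin(2πr)/(2π)); simple-harmonic s = (h/2)(1 − cos(πr))
β=18°: printed 10.9664 | uniform 11.7000, cycloidal 10.4213, simple-harmonic 10.9664
β=20°: printed 13.0000 | uniform 13.0000, cycloidal 13.0000, simple-harmonic 13.0000
β=22°: printed 15.0336 | uniform 14.3000, cycloidal 15.5787, simple-harmonic 15.0336
β=24°: printed 17.0172 | uniform 15.6000, cycloidal 18.0323, simple-harmonic 17.0172
only one law matches every sample → simple-harmonic

simple-harmonic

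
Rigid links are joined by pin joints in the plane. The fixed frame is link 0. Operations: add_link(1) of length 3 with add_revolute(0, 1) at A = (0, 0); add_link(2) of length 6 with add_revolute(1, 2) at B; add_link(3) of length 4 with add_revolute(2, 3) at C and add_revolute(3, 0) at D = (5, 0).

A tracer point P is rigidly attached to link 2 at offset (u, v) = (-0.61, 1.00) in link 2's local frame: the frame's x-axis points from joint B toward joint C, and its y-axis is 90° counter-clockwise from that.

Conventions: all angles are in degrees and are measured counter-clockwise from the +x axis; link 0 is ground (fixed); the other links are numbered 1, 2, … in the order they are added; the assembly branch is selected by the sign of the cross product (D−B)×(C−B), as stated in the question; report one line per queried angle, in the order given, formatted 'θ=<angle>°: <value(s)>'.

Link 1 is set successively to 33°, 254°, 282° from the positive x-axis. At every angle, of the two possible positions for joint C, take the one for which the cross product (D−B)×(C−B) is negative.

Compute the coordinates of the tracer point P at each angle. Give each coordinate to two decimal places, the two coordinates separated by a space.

A=(0,0), D=(5.00,0)
θ=33°: B = A + 3.00·(cos33°, sin33°) = (2.5160, 1.6339)
θ=33°: |BD| = 2.9732
θ=33°: circle(B,6.00) ∩ circle(D,4.00): a=4.8500, h=3.5324
θ=33°:   candidates: C₊=(8.5092,1.9198) cross=10.502; C₋=(4.6268,-3.9825) cross=-10.502
θ=33°:   branch - wants cross < 0 → take C=(4.6268,-3.9825) (cross=-10.502)
θ=33°: ex = (C−B)/|BC| = (0.3518,-0.9361); ey = (0.9361,0.3518)
θ=33°: P = B + -0.61·ex + 1.00·ey = (3.2375,2.5567)
θ=254°: B = A + 3.00·(cos254°, sin254°) = (-0.8269, -2.8838)
θ=254°: |BD| = 6.5015
θ=254°: circle(B,6.00) ∩ circle(D,4.00): a=4.7888, h=3.6148
θ=254°:   candidates: C₊=(1.8617,2.4801) cross=23.502; C₋=(5.0685,-3.9994) cross=-23.502
θ=254°:   branch - wants cross < 0 → take C=(5.0685,-3.9994) (cross=-23.502)
θ=254°: ex = (C−B)/|BC| = (0.9826,-0.1859); ey = (0.1859,0.9826)
θ=254°: P = B + -0.61·ex + 1.00·ey = (-1.2403,-1.7878)
θ=282°: B = A + 3.00·(cos282°, sin282°) = (0.6237, -2.9344)
θ=282°: |BD| = 5.2690
θ=282°: circle(B,6.00) ∩ circle(D,4.00): a=4.5324, h=3.9316
θ=282°:   candidates: C₊=(2.1986,2.8552) cross=20.716; C₋=(6.5778,-3.6757) cross=-20.716
θ=282°:   branch - wants cross < 0 → take C=(6.5778,-3.6757) (cross=-20.716)
θ=282°: ex = (C−B)/|BC| = (0.9923,-0.1235); ey = (0.1235,0.9923)
θ=282°: P = B + -0.61·ex + 1.00·ey = (0.1419,-1.8667)

θ=33°: 3.24 2.56
θ=254°: -1.24 -1.79
θ=282°: 0.14 -1.87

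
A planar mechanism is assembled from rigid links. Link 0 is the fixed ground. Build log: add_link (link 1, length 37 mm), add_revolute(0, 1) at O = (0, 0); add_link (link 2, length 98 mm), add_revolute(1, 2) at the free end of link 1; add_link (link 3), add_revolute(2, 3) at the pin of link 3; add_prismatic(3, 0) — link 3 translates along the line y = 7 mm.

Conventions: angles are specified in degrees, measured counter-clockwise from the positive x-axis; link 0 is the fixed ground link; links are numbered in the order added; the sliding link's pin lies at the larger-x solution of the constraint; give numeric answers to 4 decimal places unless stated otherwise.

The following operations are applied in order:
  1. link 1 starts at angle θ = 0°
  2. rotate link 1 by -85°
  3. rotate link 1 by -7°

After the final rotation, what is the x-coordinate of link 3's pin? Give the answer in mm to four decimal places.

geometry: r = 37 mm, L = 98 mm, e = 7 mm; θ starts at 0°
rotate link 1 by -85°: θ ← 0° -85° = -85°
rotate link 1 by -7°: θ ← -85° -7° = -92°
crank pin P = (r cos θ, r sin θ) = (-1.291281, -36.977461)
h = r sin θ − e = -36.977461 − 7 = -43.977461
x = r cos θ + √(L² − h²) = -1.291281 + 87.578439 = 86.287158

86.2872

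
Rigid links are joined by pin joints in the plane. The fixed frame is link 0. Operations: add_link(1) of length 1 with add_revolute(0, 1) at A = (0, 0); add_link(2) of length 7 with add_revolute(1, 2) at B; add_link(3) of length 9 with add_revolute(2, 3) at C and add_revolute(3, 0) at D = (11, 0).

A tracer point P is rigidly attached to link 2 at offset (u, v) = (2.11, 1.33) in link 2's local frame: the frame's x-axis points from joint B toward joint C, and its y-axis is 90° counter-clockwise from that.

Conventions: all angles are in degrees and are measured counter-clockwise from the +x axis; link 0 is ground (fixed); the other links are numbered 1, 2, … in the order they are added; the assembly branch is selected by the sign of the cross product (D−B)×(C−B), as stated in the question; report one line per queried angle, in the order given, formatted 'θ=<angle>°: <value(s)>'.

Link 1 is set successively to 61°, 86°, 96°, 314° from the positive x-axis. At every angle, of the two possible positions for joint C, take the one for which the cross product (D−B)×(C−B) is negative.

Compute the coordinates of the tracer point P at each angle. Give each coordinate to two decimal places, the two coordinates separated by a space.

A=(0,0), D=(11.00,0)
θ=61°: B = A + 1.00·(cos61°, sin61°) = (0.4848, 0.8746)
θ=61°: |BD| = 10.5515
θ=61°: circle(B,7.00) ∩ circle(D,9.00): a=3.7594, h=5.9048
θ=61°:   candidates: C₊=(4.7207,6.4475) cross=62.305; C₋=(3.7418,-5.3215) cross=-62.305
θ=61°:   branch - wants cross < 0 → take C=(3.7418,-5.3215) (cross=-62.305)
θ=61°: ex = (C−B)/|BC| = (0.4653,-0.8852); ey = (0.8852,0.4653)
θ=61°: P = B + 2.11·ex + 1.33·ey = (2.6438,-0.3742)
θ=86°: B = A + 1.00·(cos86°, sin86°) = (0.0698, 0.9976)
θ=86°: |BD| = 10.9757
θ=86°: circle(B,7.00) ∩ circle(D,9.00): a=4.0301, h=5.7235
θ=86°:   candidates: C₊=(4.6033,6.3311) cross=62.819; C₋=(3.5629,-5.0685) cross=-62.819
θ=86°:   branch - wants cross < 0 → take C=(3.5629,-5.0685) (cross=-62.819)
θ=86°: ex = (C−B)/|BC| = (0.4990,-0.8666); ey = (0.8666,0.4990)
θ=86°: P = B + 2.11·ex + 1.33·ey = (2.2753,-0.1672)
θ=96°: B = A + 1.00·(cos96°, sin96°) = (-0.1045, 0.9945)
θ=96°: |BD| = 11.1490
θ=96°: circle(B,7.00) ∩ circle(D,9.00): a=4.1394, h=5.6450
θ=96°:   candidates: C₊=(4.5219,6.2477) cross=62.935; C₋=(3.5148,-4.9972) cross=-62.935
θ=96°:   branch - wants cross < 0 → take C=(3.5148,-4.9972) (cross=-62.935)
θ=96°: ex = (C−B)/|BC| = (0.5170,-0.8560); ey = (0.8560,0.5170)
θ=96°: P = B + 2.11·ex + 1.33·ey = (2.1249,-0.1239)
θ=314°: B = A + 1.00·(cos314°, sin314°) = (0.6947, -0.7193)
θ=314°: |BD| = 10.3304
θ=314°: circle(B,7.00) ∩ circle(D,9.00): a=3.6164, h=5.9935
θ=314°:   candidates: C₊=(3.8849,5.5114) cross=61.915; C₋=(4.7196,-6.4464) cross=-61.915
θ=314°:   branch - wants cross < 0 → take C=(4.7196,-6.4464) (cross=-61.915)
θ=314°: ex = (C−B)/|BC| = (0.5750,-0.8182); ey = (0.8182,0.5750)
θ=314°: P = B + 2.11·ex + 1.33·ey = (2.9960,-1.6809)

θ=61°: 2.64 -0.37
θ=86°: 2.28 -0.17
θ=96°: 2.12 -0.12
θ=314°: 3.00 -1.68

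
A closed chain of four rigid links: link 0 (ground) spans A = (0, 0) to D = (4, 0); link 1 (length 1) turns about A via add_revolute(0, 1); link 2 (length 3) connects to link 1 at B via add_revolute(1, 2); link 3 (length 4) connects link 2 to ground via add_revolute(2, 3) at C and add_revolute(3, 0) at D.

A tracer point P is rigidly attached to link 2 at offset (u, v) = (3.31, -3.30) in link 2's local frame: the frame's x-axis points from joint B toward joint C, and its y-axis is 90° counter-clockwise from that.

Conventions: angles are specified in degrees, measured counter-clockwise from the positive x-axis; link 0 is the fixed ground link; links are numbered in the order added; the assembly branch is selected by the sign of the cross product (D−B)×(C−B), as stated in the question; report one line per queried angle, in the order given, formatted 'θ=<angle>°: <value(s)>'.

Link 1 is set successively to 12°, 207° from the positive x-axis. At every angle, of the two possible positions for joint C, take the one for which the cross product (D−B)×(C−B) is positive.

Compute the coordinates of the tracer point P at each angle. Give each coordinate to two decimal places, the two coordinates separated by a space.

A=(0,0), D=(4.00,0)
θ=12°: B = A + 1.00·(cos12°, sin12°) = (0.9781, 0.2079)
θ=12°: |BD| = 3.0290
θ=12°: circle(B,3.00) ∩ circle(D,4.00): a=0.3590, h=2.9784
θ=12°:   candidates: C₊=(1.5407,3.1547) cross=9.022; C₋=(1.1319,-2.7881) cross=-9.022
θ=12°:   branch + wants cross > 0 → take C=(1.5407,3.1547) (cross=9.022)
θ=12°: ex = (C−B)/|BC| = (0.1875,0.9823); ey = (-0.9823,0.1875)
θ=12°: P = B + 3.31·ex + -3.30·ey = (4.8403,2.8403)
θ=207°: B = A + 1.00·(cos207°, sin207°) = (-0.8910, -0.4540)
θ=207°: |BD| = 4.9120
θ=207°: circle(B,3.00) ∩ circle(D,4.00): a=1.7435, h=2.4414
θ=207°:   candidates: C₊=(0.6194,2.1381) cross=11.992; C₋=(1.0707,-2.7238) cross=-11.992
θ=207°:   branch + wants cross > 0 → take C=(0.6194,2.1381) (cross=11.992)
θ=207°: ex = (C−B)/|BC| = (0.5035,0.8640); ey = (-0.8640,0.5035)
θ=207°: P = B + 3.31·ex + -3.30·ey = (3.6267,0.7445)

θ=12°: 4.84 2.84
θ=207°: 3.63 0.74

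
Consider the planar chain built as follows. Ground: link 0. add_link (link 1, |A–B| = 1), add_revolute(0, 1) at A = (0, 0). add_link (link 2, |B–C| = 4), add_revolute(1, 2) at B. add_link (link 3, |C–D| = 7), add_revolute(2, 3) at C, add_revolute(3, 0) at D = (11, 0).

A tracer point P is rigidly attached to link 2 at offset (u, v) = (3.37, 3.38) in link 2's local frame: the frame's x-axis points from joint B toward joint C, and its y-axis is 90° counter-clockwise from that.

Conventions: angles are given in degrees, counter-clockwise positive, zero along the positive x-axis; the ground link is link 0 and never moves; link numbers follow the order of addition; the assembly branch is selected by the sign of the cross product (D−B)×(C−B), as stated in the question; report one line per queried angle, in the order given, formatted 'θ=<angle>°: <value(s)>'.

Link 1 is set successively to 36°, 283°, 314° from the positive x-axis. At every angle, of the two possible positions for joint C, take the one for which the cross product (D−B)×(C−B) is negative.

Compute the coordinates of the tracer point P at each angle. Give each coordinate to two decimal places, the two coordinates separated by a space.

A=(0,0), D=(11.00,0)
θ=36°: B = A + 1.00·(cos36°, sin36°) = (0.8090, 0.5878)
θ=36°: |BD| = 10.2079
θ=36°: circle(B,4.00) ∩ circle(D,7.00): a=3.4876, h=1.9588
θ=36°:   candidates: C₊=(4.4036,2.3425) cross=19.995; C₋=(4.1780,-1.5686) cross=-19.995
θ=36°:   branch - wants cross < 0 → take C=(4.1780,-1.5686) (cross=-19.995)
θ=36°: ex = (C−B)/|BC| = (0.8422,-0.5391); ey = (0.5391,0.8422)
θ=36°: P = B + 3.37·ex + 3.38·ey = (5.4695,1.6178)
θ=283°: B = A + 1.00·(cos283°, sin283°) = (0.2250, -0.9744)
θ=283°: |BD| = 10.8190
θ=283°: circle(B,4.00) ∩ circle(D,7.00): a=3.8844, h=0.9546
θ=283°:   candidates: C₊=(4.0076,0.3262) cross=10.328; C₋=(4.1796,-1.5753) cross=-10.328
θ=283°:   branch - wants cross < 0 → take C=(4.1796,-1.5753) (cross=-10.328)
θ=283°: ex = (C−B)/|BC| = (0.9887,-0.1502); ey = (0.1502,0.9887)
θ=283°: P = B + 3.37·ex + 3.38·ey = (4.0645,1.8610)
θ=314°: B = A + 1.00·(cos314°, sin314°) = (0.6947, -0.7193)
θ=314°: |BD| = 10.3304
θ=314°: circle(B,4.00) ∩ circle(D,7.00): a=3.5680, h=1.8082
θ=314°:   candidates: C₊=(4.1281,1.3329) cross=18.679; C₋=(4.3799,-2.2747) cross=-18.679
θ=314°:   branch - wants cross < 0 → take C=(4.3799,-2.2747) (cross=-18.679)
θ=314°: ex = (C−B)/|BC| = (0.9213,-0.3888); ey = (0.3888,0.9213)
θ=314°: P = B + 3.37·ex + 3.38·ey = (5.1137,1.0843)

θ=36°: 5.47 1.62
θ=283°: 4.06 1.86
θ=314°: 5.11 1.08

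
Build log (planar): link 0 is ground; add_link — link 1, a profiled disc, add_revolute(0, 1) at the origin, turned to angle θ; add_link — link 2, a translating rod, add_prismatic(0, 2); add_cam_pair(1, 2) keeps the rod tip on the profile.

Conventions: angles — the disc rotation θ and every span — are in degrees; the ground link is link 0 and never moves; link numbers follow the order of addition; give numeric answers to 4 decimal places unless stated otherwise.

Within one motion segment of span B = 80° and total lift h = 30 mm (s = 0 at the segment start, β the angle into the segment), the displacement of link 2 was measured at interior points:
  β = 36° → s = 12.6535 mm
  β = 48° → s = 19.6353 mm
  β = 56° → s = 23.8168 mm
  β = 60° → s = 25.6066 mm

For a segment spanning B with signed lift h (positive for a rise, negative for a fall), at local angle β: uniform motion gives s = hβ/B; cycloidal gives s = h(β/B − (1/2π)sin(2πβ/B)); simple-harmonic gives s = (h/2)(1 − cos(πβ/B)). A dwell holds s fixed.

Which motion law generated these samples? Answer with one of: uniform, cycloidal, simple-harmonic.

candidates at β/B = r: uniform s = h·r (linear in β); cycloidal s = h·(r − sin(2πr)/(2π)); simple-harmonic s = (h/2)(1 − cos(πr))
β=36°: printed 12.6535 | uniform 13.5000, cycloidal 12.0246, simple-harmonic 12.6535
β=48°: printed 19.6353 | uniform 18.0000, cycloidal 20.8065, simple-harmonic 19.6353
β=56°: printed 23.8168 | uniform 21.0000, cycloidal 25.5410, simple-harmonic 23.8168
β=60°: printed 25.6066 | uniform 22.5000, cycloidal 27.2746, simple-harmonic 25.6066
only one law matches every sample → simple-harmonic

simple-harmonic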